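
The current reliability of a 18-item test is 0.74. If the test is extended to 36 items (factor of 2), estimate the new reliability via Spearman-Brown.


r_new = (n * rxx) / (1 + (n-1) * rxx)
r_new = (2 * 0.74) / (1 + 1 * 0.74)
r_new = 1.48 / 1.74
r_new = 0.8506

0.8506


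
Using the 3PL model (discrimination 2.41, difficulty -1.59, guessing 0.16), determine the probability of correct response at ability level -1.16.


logit = 2.41*(-1.16 - -1.59) = 1.0363
P* = 1/(1 + exp(-1.0363)) = 0.7381
P = 0.16 + (1 - 0.16) * 0.7381
P = 0.78

0.78


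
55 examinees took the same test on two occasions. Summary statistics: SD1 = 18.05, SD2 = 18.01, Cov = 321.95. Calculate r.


r = cov(X,Y) / (SD_X * SD_Y)
r = 321.95 / (18.05 * 18.01)
r = 321.95 / 325.0805
r = 0.9904

0.9904


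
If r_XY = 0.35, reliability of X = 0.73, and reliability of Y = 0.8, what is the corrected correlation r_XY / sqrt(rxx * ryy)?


r_corrected = rxy / sqrt(rxx * ryy)
= 0.35 / sqrt(0.73 * 0.8)
= 0.35 / sqrt(0.584)
= 0.35 / 0.764199
r_corrected = 0.458

0.458


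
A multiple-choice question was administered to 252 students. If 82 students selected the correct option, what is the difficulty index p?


Item difficulty p = number correct / total examinees
p = 82 / 252
p = 0.3254

0.3254


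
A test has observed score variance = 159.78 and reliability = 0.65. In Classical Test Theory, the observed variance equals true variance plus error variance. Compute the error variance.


var_true = rxx * var_obs = 0.65 * 159.78 = 103.857
var_error = var_obs - var_true
var_error = 159.78 - 103.857
var_error = 55.923

55.923


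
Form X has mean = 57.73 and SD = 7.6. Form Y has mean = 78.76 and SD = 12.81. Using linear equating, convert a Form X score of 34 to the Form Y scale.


slope = SD_Y / SD_X = 12.81 / 7.6 ~ 1.6855
intercept = mean_Y - slope * mean_X = 78.76 - (12.81 / 7.6) * 57.73 ~ -18.5454
Y = slope * X + intercept. To avoid rounding drift from the rounded slope/intercept, evaluate the equivalent form Y = mean_Y + SD_Y * (X - mean_X) / SD_X at full precision:
Y = 78.76 + 12.81 * (34 - 57.73) / 7.6
Y = 78.76 - 12.81 * 23.73 / 7.6
Y = 78.76 - 303.9813 / 7.6
Y = 78.76 - 39.9975
Y = 38.7625

38.7625


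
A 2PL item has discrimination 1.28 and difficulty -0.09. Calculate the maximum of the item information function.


For 2PL, max info at theta = b = -0.09
I_max = a^2 / 4 = 1.28^2 / 4
= 1.6384 / 4
I_max = 0.4096

0.4096


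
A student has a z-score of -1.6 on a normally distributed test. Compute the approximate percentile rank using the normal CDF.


CDF(z) = 0.5 * (1 + erf(z/sqrt(2)))
erf(-1.1314) = -0.8904
CDF = 0.0548
Percentile rank = 0.0548 * 100 = 5.48

5.48


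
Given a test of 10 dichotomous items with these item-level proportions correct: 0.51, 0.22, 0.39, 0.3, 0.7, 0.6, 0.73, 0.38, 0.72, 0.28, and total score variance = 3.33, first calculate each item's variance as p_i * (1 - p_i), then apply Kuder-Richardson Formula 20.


For each item, compute p_i * q_i:
  Item 1: 0.51 * 0.49 = 0.2499
  Item 2: 0.22 * 0.78 = 0.1716
  Item 3: 0.39 * 0.61 = 0.2379
  Item 4: 0.3 * 0.7 = 0.21
  Item 5: 0.7 * 0.3 = 0.21
  Item 6: 0.6 * 0.4 = 0.24
  Item 7: 0.73 * 0.27 = 0.1971
  Item 8: 0.38 * 0.62 = 0.2356
  Item 9: 0.72 * 0.28 = 0.2016
  Item 10: 0.28 * 0.72 = 0.2016
Sum(p_i * q_i) = 0.2499 + 0.1716 + 0.2379 + 0.21 + 0.21 + 0.24 + 0.1971 + 0.2356 + 0.2016 + 0.2016 = 2.1553
KR-20 = (k/(k-1)) * (1 - Sum(p_i*q_i) / Var_total)
= (10/9) * (1 - 2.1553/3.33)
= 1.1111 * 0.3528
KR-20 = 0.392

0.392


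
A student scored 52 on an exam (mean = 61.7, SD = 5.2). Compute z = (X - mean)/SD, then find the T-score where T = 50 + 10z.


z = (X - mean) / SD = (52 - 61.7) / 5.2
z = -9.7 / 5.2
z = -1.8654
T-score = T = 50 + 10z
Carry z at full precision (z = -9.7 / 5.2) into the conversion:
T-score = 50 + 10 * (-9.7 / 5.2) = 50 + -97 / 5.2
T-score = 50 + -18.6538
T-score = 31.3462

31.3462


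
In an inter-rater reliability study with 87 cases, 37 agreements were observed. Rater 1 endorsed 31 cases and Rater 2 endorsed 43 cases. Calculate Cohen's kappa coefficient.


P_o = 37/87 = 0.425287
P_e = (31*43 + 56*44) / 7569 = 0.501651
kappa = (P_o - P_e) / (1 - P_e)
kappa = (0.425287 - 0.501651) / (1 - 0.501651)
kappa = -0.1532

-0.1532


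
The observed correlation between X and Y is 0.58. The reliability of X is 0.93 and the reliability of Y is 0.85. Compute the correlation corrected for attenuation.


r_corrected = rxy / sqrt(rxx * ryy)
= 0.58 / sqrt(0.93 * 0.85)
= 0.58 / sqrt(0.7905)
= 0.58 / 0.889101
r_corrected = 0.6523

0.6523


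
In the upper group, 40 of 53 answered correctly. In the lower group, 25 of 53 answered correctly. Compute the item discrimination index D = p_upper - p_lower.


p_upper = 40/53 = 0.7547
p_lower = 25/53 = 0.4717
D = 0.7547 - 0.4717 = 0.283

0.283


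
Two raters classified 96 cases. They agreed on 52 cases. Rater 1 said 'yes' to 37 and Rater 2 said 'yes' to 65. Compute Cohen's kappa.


P_o = 52/96 = 0.541667
P_e = (37*65 + 59*31) / 9216 = 0.459418
kappa = (P_o - P_e) / (1 - P_e)
kappa = (0.541667 - 0.459418) / (1 - 0.459418)
kappa = 0.1521

0.1521


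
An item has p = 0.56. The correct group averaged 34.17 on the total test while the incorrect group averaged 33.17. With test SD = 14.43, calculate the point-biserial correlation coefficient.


q = 1 - p = 0.44
rpb = ((M1 - M0) / SD) * sqrt(p * q)
rpb = ((34.17 - 33.17) / 14.43) * sqrt(0.56 * 0.44)
rpb = 0.0344

0.0344


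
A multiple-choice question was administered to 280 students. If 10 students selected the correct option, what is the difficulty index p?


Item difficulty p = number correct / total examinees
p = 10 / 280
p = 0.0357

0.0357


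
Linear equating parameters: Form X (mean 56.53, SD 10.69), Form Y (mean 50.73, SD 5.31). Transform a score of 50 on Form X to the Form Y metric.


slope = SD_Y / SD_X = 5.31 / 10.69 ~ 0.4967
intercept = mean_Y - slope * mean_X = 50.73 - (5.31 / 10.69) * 56.53 ~ 22.6501
Y = slope * X + intercept. To avoid rounding drift from the rounded slope/intercept, evaluate the equivalent form Y = mean_Y + SD_Y * (X - mean_X) / SD_X at full precision:
Y = 50.73 + 5.31 * (50 - 56.53) / 10.69
Y = 50.73 - 5.31 * 6.53 / 10.69
Y = 50.73 - 34.6743 / 10.69
Y = 50.73 - 3.2436
Y = 47.4864

47.4864


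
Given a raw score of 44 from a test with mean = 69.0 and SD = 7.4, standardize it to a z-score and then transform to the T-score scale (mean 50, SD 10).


z = (X - mean) / SD = (44 - 69.0) / 7.4
z = -25.0 / 7.4
z = -3.3784
T-score = T = 50 + 10z
Carry z at full precision (z = -25.0 / 7.4) into the conversion:
T-score = 50 + 10 * (-25.0 / 7.4) = 50 + -250 / 7.4
T-score = 50 + -33.7838
T-score = 16.2162

16.2162


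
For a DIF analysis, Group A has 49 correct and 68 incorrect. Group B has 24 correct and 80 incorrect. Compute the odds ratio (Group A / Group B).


Odds_A = 49/68 = 0.7206
Odds_B = 24/80 = 0.3
OR = Odds_A / Odds_B = 0.7206 / 0.3
Exactly, OR = (49 * 80) / (68 * 24) = 3920 / 1632
OR = 2.402

2.402


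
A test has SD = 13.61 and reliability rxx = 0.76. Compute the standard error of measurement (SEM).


SEM = SD * sqrt(1 - rxx)
SEM = 13.61 * sqrt(1 - 0.76)
SEM = 13.61 * sqrt(0.24) = 13.61 * 0.489898
SEM = 6.6675

6.6675


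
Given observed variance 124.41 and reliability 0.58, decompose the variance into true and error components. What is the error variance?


var_true = rxx * var_obs = 0.58 * 124.41 = 72.1578
var_error = var_obs - var_true
var_error = 124.41 - 72.1578
var_error = 52.2522

52.2522


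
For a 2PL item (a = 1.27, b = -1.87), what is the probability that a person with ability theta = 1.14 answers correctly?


a*(theta - b) = 1.27 * (1.14 - -1.87) = 3.8227
exp(-3.8227) = 0.0219
P = 1 / (1 + 0.0219)
P = 0.9786

0.9786


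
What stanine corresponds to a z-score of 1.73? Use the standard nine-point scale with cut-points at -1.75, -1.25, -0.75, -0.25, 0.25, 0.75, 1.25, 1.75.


Stanine boundaries: [-1.75, -1.25, -0.75, -0.25, 0.25, 0.75, 1.25, 1.75]
z = 1.73
Check each boundary:
  z >= -1.75 -> could be stanine 2
  z >= -1.25 -> could be stanine 3
  z >= -0.75 -> could be stanine 4
  z >= -0.25 -> could be stanine 5
  z >= 0.25 -> could be stanine 6
  z >= 0.75 -> could be stanine 7
  z >= 1.25 -> could be stanine 8
  z < 1.75
Highest qualifying boundary gives stanine = 8

8


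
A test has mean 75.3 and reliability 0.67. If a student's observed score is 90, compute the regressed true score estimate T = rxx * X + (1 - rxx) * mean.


T_est = rxx * X + (1 - rxx) * mean
T_est = 0.67 * 90 + 0.33 * 75.3
T_est = 60.3 + 24.849
T_est = 85.149

85.149


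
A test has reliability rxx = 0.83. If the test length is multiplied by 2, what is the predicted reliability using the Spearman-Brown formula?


r_new = (n * rxx) / (1 + (n-1) * rxx)
r_new = (2 * 0.83) / (1 + 1 * 0.83)
r_new = 1.66 / 1.83
r_new = 0.9071

0.9071


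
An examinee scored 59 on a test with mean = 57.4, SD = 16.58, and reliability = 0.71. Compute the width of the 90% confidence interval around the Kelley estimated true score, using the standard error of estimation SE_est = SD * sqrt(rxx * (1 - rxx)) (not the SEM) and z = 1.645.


True score estimate = 0.71*59 + 0.29*57.4 = 58.536
SE_est = SD * sqrt(rxx * (1 - rxx)) = 16.58 * sqrt(0.71 * 0.29) = 16.58 * sqrt(0.2059) = 7.523375
CI = T_est +/- z * SE_est, so width = 2 * z * SE_est = 2 * 1.645 * 7.523375
Width = 24.7519

24.7519


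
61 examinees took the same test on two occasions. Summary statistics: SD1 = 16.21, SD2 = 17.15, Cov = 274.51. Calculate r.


r = cov(X,Y) / (SD_X * SD_Y)
r = 274.51 / (16.21 * 17.15)
r = 274.51 / 278.0015
r = 0.9874

0.9874


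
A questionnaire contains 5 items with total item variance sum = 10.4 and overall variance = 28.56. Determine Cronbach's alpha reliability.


alpha = (k/(k-1)) * (1 - sum(si^2)/s_total^2)
= (5/4) * (1 - 10.4/28.56)
alpha = 0.7948

0.7948


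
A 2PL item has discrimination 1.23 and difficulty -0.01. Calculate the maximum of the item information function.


For 2PL, max info at theta = b = -0.01
I_max = a^2 / 4 = 1.23^2 / 4
= 1.5129 / 4
I_max = 0.3782

0.3782


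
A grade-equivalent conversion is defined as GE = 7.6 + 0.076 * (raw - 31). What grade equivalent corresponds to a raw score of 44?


raw - median = 44 - 31 = 13
slope * diff = 0.076 * 13 = 0.988
GE = 7.6 + 0.988
GE = 8.588

8.588


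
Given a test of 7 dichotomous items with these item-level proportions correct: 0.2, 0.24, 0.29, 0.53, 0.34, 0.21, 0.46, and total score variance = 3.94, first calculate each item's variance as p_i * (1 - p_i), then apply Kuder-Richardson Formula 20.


For each item, compute p_i * q_i:
  Item 1: 0.2 * 0.8 = 0.16
  Item 2: 0.24 * 0.76 = 0.1824
  Item 3: 0.29 * 0.71 = 0.2059
  Item 4: 0.53 * 0.47 = 0.2491
  Item 5: 0.34 * 0.66 = 0.2244
  Item 6: 0.21 * 0.79 = 0.1659
  Item 7: 0.46 * 0.54 = 0.2484
Sum(p_i * q_i) = 0.16 + 0.1824 + 0.2059 + 0.2491 + 0.2244 + 0.1659 + 0.2484 = 1.4361
KR-20 = (k/(k-1)) * (1 - Sum(p_i*q_i) / Var_total)
= (7/6) * (1 - 1.4361/3.94)
= 1.1667 * 0.6355
KR-20 = 0.7414

0.7414


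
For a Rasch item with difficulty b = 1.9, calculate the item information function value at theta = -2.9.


P = 1/(1+exp(-(-2.9-1.9))) = 0.0082
I = P*(1-P) = 0.0082 * 0.9918
I = 0.0081

0.0081


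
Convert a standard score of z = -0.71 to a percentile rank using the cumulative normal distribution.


CDF(z) = 0.5 * (1 + erf(z/sqrt(2)))
erf(-0.502) = -0.5223
CDF = 0.2389
Percentile rank = 0.2389 * 100 = 23.89

23.89


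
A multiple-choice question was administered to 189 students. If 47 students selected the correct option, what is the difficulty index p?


Item difficulty p = number correct / total examinees
p = 47 / 189
p = 0.2487

0.2487


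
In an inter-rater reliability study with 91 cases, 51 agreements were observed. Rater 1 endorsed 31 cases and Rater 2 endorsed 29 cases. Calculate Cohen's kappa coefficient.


P_o = 51/91 = 0.56044
P_e = (31*29 + 60*62) / 8281 = 0.557783
kappa = (P_o - P_e) / (1 - P_e)
kappa = (0.56044 - 0.557783) / (1 - 0.557783)
kappa = 0.006

0.006


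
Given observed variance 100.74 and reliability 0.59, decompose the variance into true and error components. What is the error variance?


var_true = rxx * var_obs = 0.59 * 100.74 = 59.4366
var_error = var_obs - var_true
var_error = 100.74 - 59.4366
var_error = 41.3034

41.3034


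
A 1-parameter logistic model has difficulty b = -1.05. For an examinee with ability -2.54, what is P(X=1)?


theta - b = -2.54 - -1.05 = -1.49
exp(-(theta - b)) = exp(1.49) = 4.4371
P = 1 / (1 + 4.4371)
P = 0.1839

0.1839


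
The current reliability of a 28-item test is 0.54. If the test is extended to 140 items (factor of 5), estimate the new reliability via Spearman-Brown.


r_new = (n * rxx) / (1 + (n-1) * rxx)
r_new = (5 * 0.54) / (1 + 4 * 0.54)
r_new = 2.7 / 3.16
r_new = 0.8544

0.8544


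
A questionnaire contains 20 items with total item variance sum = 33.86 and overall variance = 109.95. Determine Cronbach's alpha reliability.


alpha = (k/(k-1)) * (1 - sum(si^2)/s_total^2)
= (20/19) * (1 - 33.86/109.95)
alpha = 0.7285

0.7285


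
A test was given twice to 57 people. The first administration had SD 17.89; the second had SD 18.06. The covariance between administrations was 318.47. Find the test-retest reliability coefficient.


r = cov(X,Y) / (SD_X * SD_Y)
r = 318.47 / (17.89 * 18.06)
r = 318.47 / 323.0934
r = 0.9857

0.9857


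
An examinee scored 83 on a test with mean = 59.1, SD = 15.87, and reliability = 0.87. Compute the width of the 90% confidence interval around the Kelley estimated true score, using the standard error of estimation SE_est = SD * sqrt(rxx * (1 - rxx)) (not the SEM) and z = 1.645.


True score estimate = 0.87*83 + 0.13*59.1 = 79.893
SE_est = SD * sqrt(rxx * (1 - rxx)) = 15.87 * sqrt(0.87 * 0.13) = 15.87 * sqrt(0.1131) = 5.337136
CI = T_est +/- z * SE_est, so width = 2 * z * SE_est = 2 * 1.645 * 5.337136
Width = 17.5592

17.5592


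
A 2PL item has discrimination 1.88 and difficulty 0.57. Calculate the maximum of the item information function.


For 2PL, max info at theta = b = 0.57
I_max = a^2 / 4 = 1.88^2 / 4
= 3.5344 / 4
I_max = 0.8836

0.8836


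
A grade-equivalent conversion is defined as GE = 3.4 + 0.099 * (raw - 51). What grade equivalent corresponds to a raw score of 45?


raw - median = 45 - 51 = -6
slope * diff = 0.099 * -6 = -0.594
GE = 3.4 + -0.594
GE = 2.806

2.806


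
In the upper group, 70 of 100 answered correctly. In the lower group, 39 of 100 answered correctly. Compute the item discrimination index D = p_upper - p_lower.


p_upper = 70/100 = 0.7
p_lower = 39/100 = 0.39
D = 0.7 - 0.39 = 0.31

0.31


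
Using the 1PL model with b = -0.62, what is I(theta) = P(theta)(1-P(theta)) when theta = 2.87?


P = 1/(1+exp(-(2.87--0.62))) = 0.9704
I = P*(1-P) = 0.9704 * 0.0296
I = 0.0287

0.0287


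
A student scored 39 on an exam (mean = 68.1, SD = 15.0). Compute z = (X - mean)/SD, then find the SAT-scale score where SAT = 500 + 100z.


z = (X - mean) / SD = (39 - 68.1) / 15.0
z = -29.1 / 15.0
z = -1.94
SAT-scale = SAT = 500 + 100z
Carry z at full precision (z = -29.1 / 15.0) into the conversion:
SAT-scale = 500 + 100 * (-29.1 / 15.0) = 500 + -2910 / 15.0
SAT-scale = 500 + -194.0
SAT-scale = 306.0

306.0


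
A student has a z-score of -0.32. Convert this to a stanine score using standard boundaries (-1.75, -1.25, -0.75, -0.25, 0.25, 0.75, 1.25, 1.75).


Stanine boundaries: [-1.75, -1.25, -0.75, -0.25, 0.25, 0.75, 1.25, 1.75]
z = -0.32
Check each boundary:
  z >= -1.75 -> could be stanine 2
  z >= -1.25 -> could be stanine 3
  z >= -0.75 -> could be stanine 4
  z < -0.25
  z < 0.25
  z < 0.75
  z < 1.25
  z < 1.75
Highest qualifying boundary gives stanine = 4

4


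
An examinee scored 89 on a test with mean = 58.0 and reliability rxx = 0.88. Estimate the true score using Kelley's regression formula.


T_est = rxx * X + (1 - rxx) * mean
T_est = 0.88 * 89 + 0.12 * 58.0
T_est = 78.32 + 6.96
T_est = 85.28

85.28


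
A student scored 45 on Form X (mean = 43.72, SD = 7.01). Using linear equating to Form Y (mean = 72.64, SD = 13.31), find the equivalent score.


slope = SD_Y / SD_X = 13.31 / 7.01 ~ 1.8987
intercept = mean_Y - slope * mean_X = 72.64 - (13.31 / 7.01) * 43.72 ~ -10.3719
Y = slope * X + intercept. To avoid rounding drift from the rounded slope/intercept, evaluate the equivalent form Y = mean_Y + SD_Y * (X - mean_X) / SD_X at full precision:
Y = 72.64 + 13.31 * (45 - 43.72) / 7.01
Y = 72.64 + 13.31 * 1.28 / 7.01
Y = 72.64 + 17.0368 / 7.01
Y = 72.64 + 2.4304
Y = 75.0704

75.0704


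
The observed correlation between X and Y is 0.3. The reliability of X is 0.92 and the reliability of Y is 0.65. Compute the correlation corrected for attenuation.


r_corrected = rxy / sqrt(rxx * ryy)
= 0.3 / sqrt(0.92 * 0.65)
= 0.3 / sqrt(0.598)
= 0.3 / 0.773305
r_corrected = 0.3879

0.3879


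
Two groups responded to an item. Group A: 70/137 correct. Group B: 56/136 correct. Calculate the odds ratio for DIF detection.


Odds_A = 70/67 = 1.0448
Odds_B = 56/80 = 0.7
OR = Odds_A / Odds_B = 1.0448 / 0.7
Exactly, OR = (70 * 80) / (67 * 56) = 5600 / 3752
OR = 1.4925

1.4925


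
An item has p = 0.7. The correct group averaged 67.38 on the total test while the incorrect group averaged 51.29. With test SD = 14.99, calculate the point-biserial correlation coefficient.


q = 1 - p = 0.3
rpb = ((M1 - M0) / SD) * sqrt(p * q)
rpb = ((67.38 - 51.29) / 14.99) * sqrt(0.7 * 0.3)
rpb = 0.4919

0.4919


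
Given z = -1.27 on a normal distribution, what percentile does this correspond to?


CDF(z) = 0.5 * (1 + erf(z/sqrt(2)))
erf(-0.898) = -0.7959
CDF = 0.102
Percentile rank = 0.102 * 100 = 10.2

10.2


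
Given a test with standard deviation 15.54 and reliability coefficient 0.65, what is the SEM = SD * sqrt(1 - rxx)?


SEM = SD * sqrt(1 - rxx)
SEM = 15.54 * sqrt(1 - 0.65)
SEM = 15.54 * sqrt(0.35) = 15.54 * 0.591608
SEM = 9.1936

9.1936


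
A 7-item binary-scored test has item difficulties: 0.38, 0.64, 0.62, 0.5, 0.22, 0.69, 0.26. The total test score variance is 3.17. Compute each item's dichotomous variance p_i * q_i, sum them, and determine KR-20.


For each item, compute p_i * q_i:
  Item 1: 0.38 * 0.62 = 0.2356
  Item 2: 0.64 * 0.36 = 0.2304
  Item 3: 0.62 * 0.38 = 0.2356
  Item 4: 0.5 * 0.5 = 0.25
  Item 5: 0.22 * 0.78 = 0.1716
  Item 6: 0.69 * 0.31 = 0.2139
  Item 7: 0.26 * 0.74 = 0.1924
Sum(p_i * q_i) = 0.2356 + 0.2304 + 0.2356 + 0.25 + 0.1716 + 0.2139 + 0.1924 = 1.5295
KR-20 = (k/(k-1)) * (1 - Sum(p_i*q_i) / Var_total)
= (7/6) * (1 - 1.5295/3.17)
= 1.1667 * 0.5175
KR-20 = 0.6038

0.6038


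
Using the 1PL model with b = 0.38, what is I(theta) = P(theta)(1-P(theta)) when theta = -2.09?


P = 1/(1+exp(-(-2.09-0.38))) = 0.078
I = P*(1-P) = 0.078 * 0.922
I = 0.0719

0.0719


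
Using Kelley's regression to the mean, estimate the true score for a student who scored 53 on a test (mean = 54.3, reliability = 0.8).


T_est = rxx * X + (1 - rxx) * mean
T_est = 0.8 * 53 + 0.2 * 54.3
T_est = 42.4 + 10.86
T_est = 53.26

53.26


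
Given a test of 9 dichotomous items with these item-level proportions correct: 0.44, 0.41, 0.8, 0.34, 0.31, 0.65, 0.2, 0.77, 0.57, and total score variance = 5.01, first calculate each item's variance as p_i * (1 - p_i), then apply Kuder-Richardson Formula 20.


For each item, compute p_i * q_i:
  Item 1: 0.44 * 0.56 = 0.2464
  Item 2: 0.41 * 0.59 = 0.2419
  Item 3: 0.8 * 0.2 = 0.16
  Item 4: 0.34 * 0.66 = 0.2244
  Item 5: 0.31 * 0.69 = 0.2139
  Item 6: 0.65 * 0.35 = 0.2275
  Item 7: 0.2 * 0.8 = 0.16
  Item 8: 0.77 * 0.23 = 0.1771
  Item 9: 0.57 * 0.43 = 0.2451
Sum(p_i * q_i) = 0.2464 + 0.2419 + 0.16 + 0.2244 + 0.2139 + 0.2275 + 0.16 + 0.1771 + 0.2451 = 1.8963
KR-20 = (k/(k-1)) * (1 - Sum(p_i*q_i) / Var_total)
= (9/8) * (1 - 1.8963/5.01)
= 1.125 * 0.6215
KR-20 = 0.6992

0.6992


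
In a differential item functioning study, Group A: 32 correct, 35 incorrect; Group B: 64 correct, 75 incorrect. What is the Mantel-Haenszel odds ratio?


Odds_A = 32/35 = 0.9143
Odds_B = 64/75 = 0.8533
OR = Odds_A / Odds_B = 0.9143 / 0.8533
Exactly, OR = (32 * 75) / (35 * 64) = 2400 / 2240
OR = 1.0714

1.0714


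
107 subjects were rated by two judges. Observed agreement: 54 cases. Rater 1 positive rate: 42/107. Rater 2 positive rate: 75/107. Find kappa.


P_o = 54/107 = 0.504673
P_e = (42*75 + 65*32) / 11449 = 0.456808
kappa = (P_o - P_e) / (1 - P_e)
kappa = (0.504673 - 0.456808) / (1 - 0.456808)
kappa = 0.0881

0.0881


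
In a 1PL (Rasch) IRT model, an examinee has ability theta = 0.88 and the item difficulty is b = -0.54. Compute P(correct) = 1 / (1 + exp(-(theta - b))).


theta - b = 0.88 - -0.54 = 1.42
exp(-(theta - b)) = exp(-1.42) = 0.2417
P = 1 / (1 + 0.2417)
P = 0.8053

0.8053


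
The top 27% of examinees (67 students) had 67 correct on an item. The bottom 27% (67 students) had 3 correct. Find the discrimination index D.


p_upper = 67/67 = 1.0
p_lower = 3/67 = 0.0448
D = 1.0 - 0.0448 = 0.9552

0.9552


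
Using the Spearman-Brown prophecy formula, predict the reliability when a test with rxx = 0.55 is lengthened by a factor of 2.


r_new = (n * rxx) / (1 + (n-1) * rxx)
r_new = (2 * 0.55) / (1 + 1 * 0.55)
r_new = 1.1 / 1.55
r_new = 0.7097

0.7097


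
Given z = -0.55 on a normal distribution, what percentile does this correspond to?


CDF(z) = 0.5 * (1 + erf(z/sqrt(2)))
erf(-0.3889) = -0.4177
CDF = 0.2912
Percentile rank = 0.2912 * 100 = 29.12

29.12


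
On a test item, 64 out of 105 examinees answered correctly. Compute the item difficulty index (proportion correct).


Item difficulty p = number correct / total examinees
p = 64 / 105
p = 0.6095

0.6095


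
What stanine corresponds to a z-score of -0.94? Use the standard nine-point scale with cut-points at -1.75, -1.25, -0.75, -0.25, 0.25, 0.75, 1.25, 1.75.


Stanine boundaries: [-1.75, -1.25, -0.75, -0.25, 0.25, 0.75, 1.25, 1.75]
z = -0.94
Check each boundary:
  z >= -1.75 -> could be stanine 2
  z >= -1.25 -> could be stanine 3
  z < -0.75
  z < -0.25
  z < 0.25
  z < 0.75
  z < 1.25
  z < 1.75
Highest qualifying boundary gives stanine = 3

3


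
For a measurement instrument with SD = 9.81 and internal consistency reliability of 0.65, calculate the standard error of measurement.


SEM = SD * sqrt(1 - rxx)
SEM = 9.81 * sqrt(1 - 0.65)
SEM = 9.81 * sqrt(0.35) = 9.81 * 0.591608
SEM = 5.8037

5.8037


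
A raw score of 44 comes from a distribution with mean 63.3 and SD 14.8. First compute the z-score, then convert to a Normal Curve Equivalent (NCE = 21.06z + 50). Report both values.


z = (X - mean) / SD = (44 - 63.3) / 14.8
z = -19.3 / 14.8
z = -1.3041
NCE = NCE = 21.06z + 50
Carry z at full precision (z = -19.3 / 14.8) into the conversion:
NCE = 21.06 * (-19.3 / 14.8) + 50 = -406.458 / 14.8 + 50
NCE = -27.4634 + 50
NCE = 22.5366

22.5366


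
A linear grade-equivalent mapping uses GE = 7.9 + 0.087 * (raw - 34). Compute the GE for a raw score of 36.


raw - median = 36 - 34 = 2
slope * diff = 0.087 * 2 = 0.174
GE = 7.9 + 0.174
GE = 8.074

8.074


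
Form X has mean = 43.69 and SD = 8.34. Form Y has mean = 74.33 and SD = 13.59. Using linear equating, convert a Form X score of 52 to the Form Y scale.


slope = SD_Y / SD_X = 13.59 / 8.34 ~ 1.6295
intercept = mean_Y - slope * mean_X = 74.33 - (13.59 / 8.34) * 43.69 ~ 3.1373
Y = slope * X + intercept. To avoid rounding drift from the rounded slope/intercept, evaluate the equivalent form Y = mean_Y + SD_Y * (X - mean_X) / SD_X at full precision:
Y = 74.33 + 13.59 * (52 - 43.69) / 8.34
Y = 74.33 + 13.59 * 8.31 / 8.34
Y = 74.33 + 112.9329 / 8.34
Y = 74.33 + 13.5411
Y = 87.8711

87.8711


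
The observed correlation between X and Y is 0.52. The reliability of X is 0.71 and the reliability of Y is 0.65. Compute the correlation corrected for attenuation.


r_corrected = rxy / sqrt(rxx * ryy)
= 0.52 / sqrt(0.71 * 0.65)
= 0.52 / sqrt(0.4615)
= 0.52 / 0.679338
r_corrected = 0.7655

0.7655


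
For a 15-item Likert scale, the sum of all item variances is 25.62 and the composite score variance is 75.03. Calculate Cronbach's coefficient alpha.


alpha = (k/(k-1)) * (1 - sum(si^2)/s_total^2)
= (15/14) * (1 - 25.62/75.03)
alpha = 0.7056

0.7056


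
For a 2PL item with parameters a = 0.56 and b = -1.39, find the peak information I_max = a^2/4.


For 2PL, max info at theta = b = -1.39
I_max = a^2 / 4 = 0.56^2 / 4
= 0.3136 / 4
I_max = 0.0784

0.0784


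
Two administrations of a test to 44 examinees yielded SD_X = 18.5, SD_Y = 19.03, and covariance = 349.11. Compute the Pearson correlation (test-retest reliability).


r = cov(X,Y) / (SD_X * SD_Y)
r = 349.11 / (18.5 * 19.03)
r = 349.11 / 352.055
r = 0.9916

0.9916


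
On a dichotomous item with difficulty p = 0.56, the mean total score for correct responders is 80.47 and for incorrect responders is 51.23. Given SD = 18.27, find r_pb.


q = 1 - p = 0.44
rpb = ((M1 - M0) / SD) * sqrt(p * q)
rpb = ((80.47 - 51.23) / 18.27) * sqrt(0.56 * 0.44)
rpb = 0.7944

0.7944


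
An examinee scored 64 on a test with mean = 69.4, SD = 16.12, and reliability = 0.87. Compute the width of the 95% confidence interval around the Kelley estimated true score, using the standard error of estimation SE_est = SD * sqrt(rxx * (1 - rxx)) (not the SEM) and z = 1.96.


True score estimate = 0.87*64 + 0.13*69.4 = 64.702
SE_est = SD * sqrt(rxx * (1 - rxx)) = 16.12 * sqrt(0.87 * 0.13) = 16.12 * sqrt(0.1131) = 5.421211
CI = T_est +/- z * SE_est, so width = 2 * z * SE_est = 2 * 1.96 * 5.421211
Width = 21.2511

21.2511


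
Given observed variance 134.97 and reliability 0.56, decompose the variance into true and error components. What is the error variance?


var_true = rxx * var_obs = 0.56 * 134.97 = 75.5832
var_error = var_obs - var_true
var_error = 134.97 - 75.5832
var_error = 59.3868

59.3868


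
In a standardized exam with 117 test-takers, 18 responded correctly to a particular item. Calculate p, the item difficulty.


Item difficulty p = number correct / total examinees
p = 18 / 117
p = 0.1538

0.1538


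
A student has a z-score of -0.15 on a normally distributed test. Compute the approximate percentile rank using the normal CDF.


CDF(z) = 0.5 * (1 + erf(z/sqrt(2)))
erf(-0.1061) = -0.1192
CDF = 0.4404
Percentile rank = 0.4404 * 100 = 44.04

44.04


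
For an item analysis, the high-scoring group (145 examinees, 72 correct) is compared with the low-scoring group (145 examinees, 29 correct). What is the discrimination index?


p_upper = 72/145 = 0.4966
p_lower = 29/145 = 0.2
D = 0.4966 - 0.2 = 0.2966

0.2966


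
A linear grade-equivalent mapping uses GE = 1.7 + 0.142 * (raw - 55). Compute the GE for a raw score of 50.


raw - median = 50 - 55 = -5
slope * diff = 0.142 * -5 = -0.71
GE = 1.7 + -0.71
GE = 0.99

0.99


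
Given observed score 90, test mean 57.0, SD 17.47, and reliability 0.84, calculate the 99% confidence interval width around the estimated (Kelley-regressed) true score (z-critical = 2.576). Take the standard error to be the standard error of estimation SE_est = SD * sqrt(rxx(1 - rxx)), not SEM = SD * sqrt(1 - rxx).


True score estimate = 0.84*90 + 0.16*57.0 = 84.72
SE_est = SD * sqrt(rxx * (1 - rxx)) = 17.47 * sqrt(0.84 * 0.16) = 17.47 * sqrt(0.1344) = 6.404608
CI = T_est +/- z * SE_est, so width = 2 * z * SE_est = 2 * 2.576 * 6.404608
Width = 32.9965

32.9965


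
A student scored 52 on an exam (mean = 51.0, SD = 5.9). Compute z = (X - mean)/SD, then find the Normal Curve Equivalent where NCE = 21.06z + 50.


z = (X - mean) / SD = (52 - 51.0) / 5.9
z = 1.0 / 5.9
z = 0.1695
NCE = NCE = 21.06z + 50
Carry z at full precision (z = 1.0 / 5.9) into the conversion:
NCE = 21.06 * (1.0 / 5.9) + 50 = 21.06 / 5.9 + 50
NCE = 3.5695 + 50
NCE = 53.5695

53.5695


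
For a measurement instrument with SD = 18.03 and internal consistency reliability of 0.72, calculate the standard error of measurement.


SEM = SD * sqrt(1 - rxx)
SEM = 18.03 * sqrt(1 - 0.72)
SEM = 18.03 * sqrt(0.28) = 18.03 * 0.52915
SEM = 9.5406

9.5406


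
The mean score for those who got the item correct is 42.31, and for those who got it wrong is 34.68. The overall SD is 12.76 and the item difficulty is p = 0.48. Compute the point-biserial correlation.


q = 1 - p = 0.52
rpb = ((M1 - M0) / SD) * sqrt(p * q)
rpb = ((42.31 - 34.68) / 12.76) * sqrt(0.48 * 0.52)
rpb = 0.2987

0.2987


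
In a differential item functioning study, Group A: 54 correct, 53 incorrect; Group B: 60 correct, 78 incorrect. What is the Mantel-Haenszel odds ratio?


Odds_A = 54/53 = 1.0189
Odds_B = 60/78 = 0.7692
OR = Odds_A / Odds_B = 1.0189 / 0.7692
Exactly, OR = (54 * 78) / (53 * 60) = 4212 / 3180
OR = 1.3245

1.3245


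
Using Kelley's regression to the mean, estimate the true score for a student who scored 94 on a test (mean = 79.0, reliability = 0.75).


T_est = rxx * X + (1 - rxx) * mean
T_est = 0.75 * 94 + 0.25 * 79.0
T_est = 70.5 + 19.75
T_est = 90.25

90.25


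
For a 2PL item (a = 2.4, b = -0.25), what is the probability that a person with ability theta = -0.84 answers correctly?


a*(theta - b) = 2.4 * (-0.84 - -0.25) = -1.416
exp(--1.416) = 4.1206
P = 1 / (1 + 4.1206)
P = 0.1953

0.1953


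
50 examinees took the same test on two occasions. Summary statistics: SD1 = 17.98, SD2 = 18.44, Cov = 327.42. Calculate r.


r = cov(X,Y) / (SD_X * SD_Y)
r = 327.42 / (17.98 * 18.44)
r = 327.42 / 331.5512
r = 0.9875

0.9875


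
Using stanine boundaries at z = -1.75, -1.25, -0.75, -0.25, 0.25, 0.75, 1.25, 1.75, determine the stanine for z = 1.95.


Stanine boundaries: [-1.75, -1.25, -0.75, -0.25, 0.25, 0.75, 1.25, 1.75]
z = 1.95
Check each boundary:
  z >= -1.75 -> could be stanine 2
  z >= -1.25 -> could be stanine 3
  z >= -0.75 -> could be stanine 4
  z >= -0.25 -> could be stanine 5
  z >= 0.25 -> could be stanine 6
  z >= 0.75 -> could be stanine 7
  z >= 1.25 -> could be stanine 8
  z >= 1.75 -> could be stanine 9
Highest qualifying boundary gives stanine = 9

9


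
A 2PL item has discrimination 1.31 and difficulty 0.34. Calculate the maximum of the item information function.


For 2PL, max info at theta = b = 0.34
I_max = a^2 / 4 = 1.31^2 / 4
= 1.7161 / 4
I_max = 0.429

0.429


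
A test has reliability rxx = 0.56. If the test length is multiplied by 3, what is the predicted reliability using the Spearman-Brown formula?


r_new = (n * rxx) / (1 + (n-1) * rxx)
r_new = (3 * 0.56) / (1 + 2 * 0.56)
r_new = 1.68 / 2.12
r_new = 0.7925

0.7925


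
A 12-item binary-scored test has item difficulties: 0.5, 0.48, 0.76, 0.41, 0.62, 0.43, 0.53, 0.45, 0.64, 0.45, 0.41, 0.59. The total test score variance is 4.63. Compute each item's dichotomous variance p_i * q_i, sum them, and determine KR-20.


For each item, compute p_i * q_i:
  Item 1: 0.5 * 0.5 = 0.25
  Item 2: 0.48 * 0.52 = 0.2496
  Item 3: 0.76 * 0.24 = 0.1824
  Item 4: 0.41 * 0.59 = 0.2419
  Item 5: 0.62 * 0.38 = 0.2356
  Item 6: 0.43 * 0.57 = 0.2451
  Item 7: 0.53 * 0.47 = 0.2491
  Item 8: 0.45 * 0.55 = 0.2475
  Item 9: 0.64 * 0.36 = 0.2304
  Item 10: 0.45 * 0.55 = 0.2475
  Item 11: 0.41 * 0.59 = 0.2419
  Item 12: 0.59 * 0.41 = 0.2419
Sum(p_i * q_i) = 0.25 + 0.2496 + 0.1824 + 0.2419 + 0.2356 + 0.2451 + 0.2491 + 0.2475 + 0.2304 + 0.2475 + 0.2419 + 0.2419 = 2.8629
KR-20 = (k/(k-1)) * (1 - Sum(p_i*q_i) / Var_total)
= (12/11) * (1 - 2.8629/4.63)
= 1.0909 * 0.3817
KR-20 = 0.4164

0.4164


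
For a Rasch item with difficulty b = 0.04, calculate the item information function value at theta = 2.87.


P = 1/(1+exp(-(2.87-0.04))) = 0.9443
I = P*(1-P) = 0.9443 * 0.0557
I = 0.0526

0.0526


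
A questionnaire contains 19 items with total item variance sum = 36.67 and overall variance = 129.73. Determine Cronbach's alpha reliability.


alpha = (k/(k-1)) * (1 - sum(si^2)/s_total^2)
= (19/18) * (1 - 36.67/129.73)
alpha = 0.7572

0.7572


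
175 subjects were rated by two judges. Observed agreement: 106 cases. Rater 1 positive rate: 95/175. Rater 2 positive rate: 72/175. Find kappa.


P_o = 106/175 = 0.605714
P_e = (95*72 + 80*103) / 30625 = 0.492408
kappa = (P_o - P_e) / (1 - P_e)
kappa = (0.605714 - 0.492408) / (1 - 0.492408)
kappa = 0.2232

0.2232


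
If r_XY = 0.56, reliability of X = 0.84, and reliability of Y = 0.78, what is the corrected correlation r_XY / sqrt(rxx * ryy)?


r_corrected = rxy / sqrt(rxx * ryy)
= 0.56 / sqrt(0.84 * 0.78)
= 0.56 / sqrt(0.6552)
= 0.56 / 0.809444
r_corrected = 0.6918

0.6918


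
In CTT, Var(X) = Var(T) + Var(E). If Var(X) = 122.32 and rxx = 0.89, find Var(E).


var_true = rxx * var_obs = 0.89 * 122.32 = 108.8648
var_error = var_obs - var_true
var_error = 122.32 - 108.8648
var_error = 13.4552

13.4552


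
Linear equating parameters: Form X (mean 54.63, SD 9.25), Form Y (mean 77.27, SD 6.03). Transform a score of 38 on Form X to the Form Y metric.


slope = SD_Y / SD_X = 6.03 / 9.25 ~ 0.6519
intercept = mean_Y - slope * mean_X = 77.27 - (6.03 / 9.25) * 54.63 ~ 41.6571
Y = slope * X + intercept. To avoid rounding drift from the rounded slope/intercept, evaluate the equivalent form Y = mean_Y + SD_Y * (X - mean_X) / SD_X at full precision:
Y = 77.27 + 6.03 * (38 - 54.63) / 9.25
Y = 77.27 - 6.03 * 16.63 / 9.25
Y = 77.27 - 100.2789 / 9.25
Y = 77.27 - 10.841
Y = 66.429

66.429


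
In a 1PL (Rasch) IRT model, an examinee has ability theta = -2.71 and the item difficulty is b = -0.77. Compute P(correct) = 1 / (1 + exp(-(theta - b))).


theta - b = -2.71 - -0.77 = -1.94
exp(-(theta - b)) = exp(1.94) = 6.9588
P = 1 / (1 + 6.9588)
P = 0.1256

0.1256


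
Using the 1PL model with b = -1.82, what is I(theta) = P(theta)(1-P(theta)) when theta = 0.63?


P = 1/(1+exp(-(0.63--1.82))) = 0.9206
I = P*(1-P) = 0.9206 * 0.0794
I = 0.0731

0.0731


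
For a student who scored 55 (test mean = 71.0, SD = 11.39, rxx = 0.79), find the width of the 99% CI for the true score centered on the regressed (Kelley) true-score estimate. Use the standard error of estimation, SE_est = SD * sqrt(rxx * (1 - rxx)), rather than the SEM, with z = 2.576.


True score estimate = 0.79*55 + 0.21*71.0 = 58.36
SE_est = SD * sqrt(rxx * (1 - rxx)) = 11.39 * sqrt(0.79 * 0.21) = 11.39 * sqrt(0.1659) = 4.639241
CI = T_est +/- z * SE_est, so width = 2 * z * SE_est = 2 * 2.576 * 4.639241
Width = 23.9014

23.9014


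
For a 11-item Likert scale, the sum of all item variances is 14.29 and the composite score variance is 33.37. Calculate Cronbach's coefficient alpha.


alpha = (k/(k-1)) * (1 - sum(si^2)/s_total^2)
= (11/10) * (1 - 14.29/33.37)
alpha = 0.6289

0.6289


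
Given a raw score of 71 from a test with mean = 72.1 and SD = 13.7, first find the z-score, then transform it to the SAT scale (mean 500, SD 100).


z = (X - mean) / SD = (71 - 72.1) / 13.7
z = -1.1 / 13.7
z = -0.0803
SAT-scale = SAT = 500 + 100z
Carry z at full precision (z = -1.1 / 13.7) into the conversion:
SAT-scale = 500 + 100 * (-1.1 / 13.7) = 500 + -110 / 13.7
SAT-scale = 500 + -8.0292
SAT-scale = 491.9708

491.9708


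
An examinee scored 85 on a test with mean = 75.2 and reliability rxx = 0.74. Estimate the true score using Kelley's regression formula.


T_est = rxx * X + (1 - rxx) * mean
T_est = 0.74 * 85 + 0.26 * 75.2
T_est = 62.9 + 19.552
T_est = 82.452

82.452


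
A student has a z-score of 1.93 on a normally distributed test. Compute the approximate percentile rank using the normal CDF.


CDF(z) = 0.5 * (1 + erf(z/sqrt(2)))
erf(1.3647) = 0.9464
CDF = 0.9732
Percentile rank = 0.9732 * 100 = 97.32

97.32


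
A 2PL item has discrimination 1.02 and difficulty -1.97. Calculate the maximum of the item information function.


For 2PL, max info at theta = b = -1.97
I_max = a^2 / 4 = 1.02^2 / 4
= 1.0404 / 4
I_max = 0.2601

0.2601


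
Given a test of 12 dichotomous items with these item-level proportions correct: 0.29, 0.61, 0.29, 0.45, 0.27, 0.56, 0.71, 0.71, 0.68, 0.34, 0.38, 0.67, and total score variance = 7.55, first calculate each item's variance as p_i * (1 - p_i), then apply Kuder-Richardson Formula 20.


For each item, compute p_i * q_i:
  Item 1: 0.29 * 0.71 = 0.2059
  Item 2: 0.61 * 0.39 = 0.2379
  Item 3: 0.29 * 0.71 = 0.2059
  Item 4: 0.45 * 0.55 = 0.2475
  Item 5: 0.27 * 0.73 = 0.1971
  Item 6: 0.56 * 0.44 = 0.2464
  Item 7: 0.71 * 0.29 = 0.2059
  Item 8: 0.71 * 0.29 = 0.2059
  Item 9: 0.68 * 0.32 = 0.2176
  Item 10: 0.34 * 0.66 = 0.2244
  Item 11: 0.38 * 0.62 = 0.2356
  Item 12: 0.67 * 0.33 = 0.2211
Sum(p_i * q_i) = 0.2059 + 0.2379 + 0.2059 + 0.2475 + 0.1971 + 0.2464 + 0.2059 + 0.2059 + 0.2176 + 0.2244 + 0.2356 + 0.2211 = 2.6512
KR-20 = (k/(k-1)) * (1 - Sum(p_i*q_i) / Var_total)
= (12/11) * (1 - 2.6512/7.55)
= 1.0909 * 0.6488
KR-20 = 0.7078

0.7078


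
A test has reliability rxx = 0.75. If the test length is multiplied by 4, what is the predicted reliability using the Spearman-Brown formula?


r_new = (n * rxx) / (1 + (n-1) * rxx)
r_new = (4 * 0.75) / (1 + 3 * 0.75)
r_new = 3.0 / 3.25
r_new = 0.9231

0.9231


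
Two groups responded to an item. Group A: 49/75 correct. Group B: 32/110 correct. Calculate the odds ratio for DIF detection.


Odds_A = 49/26 = 1.8846
Odds_B = 32/78 = 0.4103
OR = Odds_A / Odds_B = 1.8846 / 0.4103
Exactly, OR = (49 * 78) / (26 * 32) = 3822 / 832
OR = 4.5938

4.5938


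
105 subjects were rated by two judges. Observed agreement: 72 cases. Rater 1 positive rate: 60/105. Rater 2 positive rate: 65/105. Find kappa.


P_o = 72/105 = 0.685714
P_e = (60*65 + 45*40) / 11025 = 0.517007
kappa = (P_o - P_e) / (1 - P_e)
kappa = (0.685714 - 0.517007) / (1 - 0.517007)
kappa = 0.3493

0.3493


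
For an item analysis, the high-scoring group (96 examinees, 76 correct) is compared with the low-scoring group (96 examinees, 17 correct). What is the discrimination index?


p_upper = 76/96 = 0.7917
p_lower = 17/96 = 0.1771
D = 0.7917 - 0.1771 = 0.6146

0.6146


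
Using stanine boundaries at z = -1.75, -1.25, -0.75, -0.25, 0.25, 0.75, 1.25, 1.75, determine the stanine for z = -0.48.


Stanine boundaries: [-1.75, -1.25, -0.75, -0.25, 0.25, 0.75, 1.25, 1.75]
z = -0.48
Check each boundary:
  z >= -1.75 -> could be stanine 2
  z >= -1.25 -> could be stanine 3
  z >= -0.75 -> could be stanine 4
  z < -0.25
  z < 0.25
  z < 0.75
  z < 1.25
  z < 1.75
Highest qualifying boundary gives stanine = 4

4


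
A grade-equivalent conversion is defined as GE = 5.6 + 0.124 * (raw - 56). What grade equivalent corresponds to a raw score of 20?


raw - median = 20 - 56 = -36
slope * diff = 0.124 * -36 = -4.464
GE = 5.6 + -4.464
GE = 1.136

1.136


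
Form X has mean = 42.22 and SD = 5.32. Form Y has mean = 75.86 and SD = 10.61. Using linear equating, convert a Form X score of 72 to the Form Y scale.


slope = SD_Y / SD_X = 10.61 / 5.32 ~ 1.9944
intercept = mean_Y - slope * mean_X = 75.86 - (10.61 / 5.32) * 42.22 ~ -8.3419
Y = slope * X + intercept. To avoid rounding drift from the rounded slope/intercept, evaluate the equivalent form Y = mean_Y + SD_Y * (X - mean_X) / SD_X at full precision:
Y = 75.86 + 10.61 * (72 - 42.22) / 5.32
Y = 75.86 + 10.61 * 29.78 / 5.32
Y = 75.86 + 315.9658 / 5.32
Y = 75.86 + 59.3921
Y = 135.2521

135.2521


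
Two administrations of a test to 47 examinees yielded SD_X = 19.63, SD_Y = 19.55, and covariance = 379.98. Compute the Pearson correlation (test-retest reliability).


r = cov(X,Y) / (SD_X * SD_Y)
r = 379.98 / (19.63 * 19.55)
r = 379.98 / 383.7665
r = 0.9901

0.9901


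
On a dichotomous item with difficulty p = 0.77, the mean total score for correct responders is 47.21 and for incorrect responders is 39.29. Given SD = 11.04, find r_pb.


q = 1 - p = 0.23
rpb = ((M1 - M0) / SD) * sqrt(p * q)
rpb = ((47.21 - 39.29) / 11.04) * sqrt(0.77 * 0.23)
rpb = 0.3019

0.3019


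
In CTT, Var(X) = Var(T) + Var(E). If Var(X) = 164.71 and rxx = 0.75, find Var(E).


var_true = rxx * var_obs = 0.75 * 164.71 = 123.5325
var_error = var_obs - var_true
var_error = 164.71 - 123.5325
var_error = 41.1775

41.1775
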